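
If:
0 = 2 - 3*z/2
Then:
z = 4/3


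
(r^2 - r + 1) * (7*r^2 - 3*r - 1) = 7*r^4 - 10*r^3 + 9*r^2 - 2*r - 1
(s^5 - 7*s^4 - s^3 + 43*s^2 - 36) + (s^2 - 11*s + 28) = s^5 - 7*s^4 - s^3 + 44*s^2 - 11*s - 8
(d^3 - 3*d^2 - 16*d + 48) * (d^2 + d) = d^5 - 2*d^4 - 19*d^3 + 32*d^2 + 48*d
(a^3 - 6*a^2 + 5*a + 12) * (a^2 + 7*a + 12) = a^5 + a^4 - 25*a^3 - 25*a^2 + 144*a + 144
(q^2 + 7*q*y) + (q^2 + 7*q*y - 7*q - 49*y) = 2*q^2 + 14*q*y - 7*q - 49*y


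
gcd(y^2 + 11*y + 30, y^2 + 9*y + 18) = y + 6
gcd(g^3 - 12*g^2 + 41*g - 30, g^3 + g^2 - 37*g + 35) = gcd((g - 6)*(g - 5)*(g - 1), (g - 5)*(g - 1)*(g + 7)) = g^2 - 6*g + 5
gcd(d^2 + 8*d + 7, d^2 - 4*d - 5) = d + 1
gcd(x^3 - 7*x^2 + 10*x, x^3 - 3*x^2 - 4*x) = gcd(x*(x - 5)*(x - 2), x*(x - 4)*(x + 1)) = x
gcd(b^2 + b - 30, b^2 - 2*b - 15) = b - 5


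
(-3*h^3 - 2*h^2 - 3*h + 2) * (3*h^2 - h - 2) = -9*h^5 - 3*h^4 - h^3 + 13*h^2 + 4*h - 4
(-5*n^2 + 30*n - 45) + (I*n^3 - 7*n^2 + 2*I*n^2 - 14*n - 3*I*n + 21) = I*n^3 - 12*n^2 + 2*I*n^2 + 16*n - 3*I*n - 24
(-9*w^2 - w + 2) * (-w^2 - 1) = 9*w^4 + w^3 + 7*w^2 + w - 2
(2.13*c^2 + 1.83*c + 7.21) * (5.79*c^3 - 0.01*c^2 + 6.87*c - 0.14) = 12.3327*c^5 + 10.5744*c^4 + 56.3607*c^3 + 12.2018*c^2 + 49.2765*c - 1.0094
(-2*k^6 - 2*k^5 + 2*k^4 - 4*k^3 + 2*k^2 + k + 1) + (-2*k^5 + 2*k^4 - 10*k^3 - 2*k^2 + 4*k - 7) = -2*k^6 - 4*k^5 + 4*k^4 - 14*k^3 + 5*k - 6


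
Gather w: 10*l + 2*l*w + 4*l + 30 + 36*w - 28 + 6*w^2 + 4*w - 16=14*l + 6*w^2 + w*(2*l + 40) - 14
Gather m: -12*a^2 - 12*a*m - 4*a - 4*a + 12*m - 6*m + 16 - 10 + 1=-12*a^2 - 8*a + m*(6 - 12*a) + 7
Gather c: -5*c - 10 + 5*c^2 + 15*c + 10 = 5*c^2 + 10*c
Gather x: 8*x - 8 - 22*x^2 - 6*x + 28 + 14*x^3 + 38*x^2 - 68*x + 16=14*x^3 + 16*x^2 - 66*x + 36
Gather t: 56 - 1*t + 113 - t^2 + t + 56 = 225 - t^2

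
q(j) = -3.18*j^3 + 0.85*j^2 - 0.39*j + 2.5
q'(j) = -9.54*j^2 + 1.7*j - 0.39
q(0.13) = 2.46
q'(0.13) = -0.33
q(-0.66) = 4.04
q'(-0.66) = -5.67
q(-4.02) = 224.39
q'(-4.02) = -161.39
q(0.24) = 2.41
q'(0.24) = -0.53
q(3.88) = -171.96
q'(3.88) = -137.41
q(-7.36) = 1319.24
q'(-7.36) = -529.68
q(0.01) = 2.50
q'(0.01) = -0.37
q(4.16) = -213.34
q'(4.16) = -158.41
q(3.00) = -76.88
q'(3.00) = -81.15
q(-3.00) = 97.18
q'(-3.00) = -91.35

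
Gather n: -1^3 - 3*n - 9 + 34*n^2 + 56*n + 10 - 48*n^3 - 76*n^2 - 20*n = -48*n^3 - 42*n^2 + 33*n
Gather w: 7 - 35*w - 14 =-35*w - 7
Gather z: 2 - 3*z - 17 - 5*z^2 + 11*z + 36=-5*z^2 + 8*z + 21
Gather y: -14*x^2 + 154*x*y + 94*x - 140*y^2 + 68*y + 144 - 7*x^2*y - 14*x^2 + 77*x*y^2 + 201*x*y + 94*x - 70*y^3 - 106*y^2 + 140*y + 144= -28*x^2 + 188*x - 70*y^3 + y^2*(77*x - 246) + y*(-7*x^2 + 355*x + 208) + 288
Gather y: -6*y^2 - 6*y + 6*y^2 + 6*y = 0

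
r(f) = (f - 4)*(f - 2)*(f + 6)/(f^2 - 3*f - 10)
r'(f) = (3 - 2*f)*(f - 4)*(f - 2)*(f + 6)/(f^2 - 3*f - 10)^2 + (f - 4)*(f - 2)/(f^2 - 3*f - 10) + (f - 4)*(f + 6)/(f^2 - 3*f - 10) + (f - 2)*(f + 6)/(f^2 - 3*f - 10) = (f^4 - 6*f^3 - 2*f^2 - 96*f + 424)/(f^4 - 6*f^3 - 11*f^2 + 60*f + 100)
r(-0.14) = -5.43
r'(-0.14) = 4.79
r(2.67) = 0.71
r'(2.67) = 0.76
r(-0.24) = -5.93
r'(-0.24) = 5.26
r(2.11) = 0.14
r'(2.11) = 1.25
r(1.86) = -0.19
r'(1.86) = 1.44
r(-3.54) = 7.81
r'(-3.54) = 6.72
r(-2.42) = 32.60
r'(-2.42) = 78.66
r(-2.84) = 15.89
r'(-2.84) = 20.36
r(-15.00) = -11.18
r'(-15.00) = 1.07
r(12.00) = 14.69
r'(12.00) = 0.97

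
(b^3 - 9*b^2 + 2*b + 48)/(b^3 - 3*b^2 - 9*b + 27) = (b^2 - 6*b - 16)/(b^2 - 9)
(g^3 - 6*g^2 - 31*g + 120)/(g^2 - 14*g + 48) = (g^2 + 2*g - 15)/(g - 6)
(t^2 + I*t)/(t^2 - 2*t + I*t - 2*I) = t/(t - 2)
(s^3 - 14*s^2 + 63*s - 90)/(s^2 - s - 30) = (s^2 - 8*s + 15)/(s + 5)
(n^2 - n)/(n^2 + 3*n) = (n - 1)/(n + 3)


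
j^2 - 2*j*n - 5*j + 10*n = (j - 5)*(j - 2*n)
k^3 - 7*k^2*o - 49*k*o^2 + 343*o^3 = (k - 7*o)^2*(k + 7*o)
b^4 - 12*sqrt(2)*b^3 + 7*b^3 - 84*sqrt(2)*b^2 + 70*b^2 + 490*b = b*(b + 7)*(b - 7*sqrt(2))*(b - 5*sqrt(2))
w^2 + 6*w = w*(w + 6)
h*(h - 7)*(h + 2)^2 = h^4 - 3*h^3 - 24*h^2 - 28*h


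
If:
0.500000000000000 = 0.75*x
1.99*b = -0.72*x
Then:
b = -0.24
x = 0.67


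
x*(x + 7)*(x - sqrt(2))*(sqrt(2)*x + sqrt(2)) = sqrt(2)*x^4 - 2*x^3 + 8*sqrt(2)*x^3 - 16*x^2 + 7*sqrt(2)*x^2 - 14*x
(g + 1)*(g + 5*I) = g^2 + g + 5*I*g + 5*I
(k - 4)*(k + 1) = k^2 - 3*k - 4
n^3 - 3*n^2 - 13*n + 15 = (n - 5)*(n - 1)*(n + 3)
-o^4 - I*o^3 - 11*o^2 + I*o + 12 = (o - 3*I)*(o + 4*I)*(I*o - I)*(I*o + I)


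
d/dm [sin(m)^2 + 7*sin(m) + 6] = (2*sin(m) + 7)*cos(m)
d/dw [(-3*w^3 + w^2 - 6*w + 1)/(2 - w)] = (6*w^3 - 19*w^2 + 4*w - 11)/(w^2 - 4*w + 4)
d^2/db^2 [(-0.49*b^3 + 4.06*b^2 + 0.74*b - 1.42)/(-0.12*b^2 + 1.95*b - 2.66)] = (2.22044604925031e-16*b^4 + 1.492242*b^3 - 7.35138000000001*b^2 + 20.225832*b - 55.23806)/(0.001728*b^6 - 0.08424*b^5 + 1.483812*b^4 - 11.149515*b^3 + 32.891166*b^2 - 41.39226*b + 18.821096)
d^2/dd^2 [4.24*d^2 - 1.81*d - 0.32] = 8.48000000000000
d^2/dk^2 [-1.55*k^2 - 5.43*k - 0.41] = -3.10000000000000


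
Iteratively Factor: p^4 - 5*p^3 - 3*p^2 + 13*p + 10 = (p + 1)*(p^3 - 6*p^2 + 3*p + 10) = (p - 2)*(p + 1)*(p^2 - 4*p - 5) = (p - 2)*(p + 1)^2*(p - 5)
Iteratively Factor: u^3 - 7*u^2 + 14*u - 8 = (u - 2)*(u^2 - 5*u + 4) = (u - 4)*(u - 2)*(u - 1)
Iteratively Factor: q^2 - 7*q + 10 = (q - 5)*(q - 2)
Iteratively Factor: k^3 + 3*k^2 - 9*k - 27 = (k + 3)*(k^2 - 9) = (k + 3)^2*(k - 3)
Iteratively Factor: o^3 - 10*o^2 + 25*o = (o)*(o^2 - 10*o + 25) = o*(o - 5)*(o - 5)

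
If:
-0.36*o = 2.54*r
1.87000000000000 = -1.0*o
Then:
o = -1.87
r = 0.27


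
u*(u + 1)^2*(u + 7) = u^4 + 9*u^3 + 15*u^2 + 7*u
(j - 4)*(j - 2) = j^2 - 6*j + 8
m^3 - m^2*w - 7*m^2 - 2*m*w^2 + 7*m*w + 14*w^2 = (m - 7)*(m - 2*w)*(m + w)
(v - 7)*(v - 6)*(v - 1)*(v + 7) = v^4 - 7*v^3 - 43*v^2 + 343*v - 294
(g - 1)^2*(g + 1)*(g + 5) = g^4 + 4*g^3 - 6*g^2 - 4*g + 5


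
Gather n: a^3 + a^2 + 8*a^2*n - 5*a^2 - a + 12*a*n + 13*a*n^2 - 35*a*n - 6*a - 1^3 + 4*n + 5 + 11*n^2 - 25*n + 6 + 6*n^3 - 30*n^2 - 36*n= a^3 - 4*a^2 - 7*a + 6*n^3 + n^2*(13*a - 19) + n*(8*a^2 - 23*a - 57) + 10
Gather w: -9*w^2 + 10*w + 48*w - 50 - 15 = -9*w^2 + 58*w - 65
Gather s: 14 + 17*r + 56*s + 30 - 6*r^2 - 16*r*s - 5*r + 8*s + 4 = -6*r^2 + 12*r + s*(64 - 16*r) + 48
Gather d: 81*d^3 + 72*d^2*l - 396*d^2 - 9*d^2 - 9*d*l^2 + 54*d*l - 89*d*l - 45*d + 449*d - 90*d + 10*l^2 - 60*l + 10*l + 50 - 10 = 81*d^3 + d^2*(72*l - 405) + d*(-9*l^2 - 35*l + 314) + 10*l^2 - 50*l + 40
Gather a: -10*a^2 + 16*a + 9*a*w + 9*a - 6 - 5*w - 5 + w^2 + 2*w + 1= -10*a^2 + a*(9*w + 25) + w^2 - 3*w - 10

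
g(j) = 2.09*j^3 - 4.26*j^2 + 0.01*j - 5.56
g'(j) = 6.27*j^2 - 8.52*j + 0.01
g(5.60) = 227.94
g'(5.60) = 148.93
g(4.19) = 73.43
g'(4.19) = 74.39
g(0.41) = -6.13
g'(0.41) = -2.43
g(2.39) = -1.34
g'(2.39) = 15.46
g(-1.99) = -38.92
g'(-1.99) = 41.79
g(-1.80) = -31.57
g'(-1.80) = 35.66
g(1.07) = -7.87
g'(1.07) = -1.93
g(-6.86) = -880.81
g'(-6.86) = 353.52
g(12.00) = 2992.64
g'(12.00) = 800.65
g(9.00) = 1173.08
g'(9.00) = 431.20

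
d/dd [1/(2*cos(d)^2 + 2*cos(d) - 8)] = (2*cos(d) + 1)*sin(d)/(2*(cos(d)^2 + cos(d) - 4)^2)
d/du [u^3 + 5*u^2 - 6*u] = 3*u^2 + 10*u - 6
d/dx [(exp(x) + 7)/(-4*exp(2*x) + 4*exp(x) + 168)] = ((exp(x) + 7)*(2*exp(x) - 1) - exp(2*x) + exp(x) + 42)*exp(x)/(4*(-exp(2*x) + exp(x) + 42)^2)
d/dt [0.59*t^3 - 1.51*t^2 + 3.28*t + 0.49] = 1.77*t^2 - 3.02*t + 3.28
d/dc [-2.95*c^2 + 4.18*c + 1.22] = 4.18 - 5.9*c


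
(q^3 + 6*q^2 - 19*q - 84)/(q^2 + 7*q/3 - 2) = 3*(q^2 + 3*q - 28)/(3*q - 2)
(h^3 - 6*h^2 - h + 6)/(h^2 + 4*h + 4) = (h^3 - 6*h^2 - h + 6)/(h^2 + 4*h + 4)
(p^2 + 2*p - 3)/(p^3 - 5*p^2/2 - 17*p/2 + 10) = 2*(p + 3)/(2*p^2 - 3*p - 20)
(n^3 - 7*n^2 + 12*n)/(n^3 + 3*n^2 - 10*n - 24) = n*(n - 4)/(n^2 + 6*n + 8)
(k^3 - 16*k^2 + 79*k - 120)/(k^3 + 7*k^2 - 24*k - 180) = (k^2 - 11*k + 24)/(k^2 + 12*k + 36)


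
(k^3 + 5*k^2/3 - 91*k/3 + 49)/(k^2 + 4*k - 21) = k - 7/3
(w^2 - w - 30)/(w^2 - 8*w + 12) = (w + 5)/(w - 2)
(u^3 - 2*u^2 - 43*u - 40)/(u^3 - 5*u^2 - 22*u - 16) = (u + 5)/(u + 2)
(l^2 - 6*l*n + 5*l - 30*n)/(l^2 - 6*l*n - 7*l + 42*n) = (l + 5)/(l - 7)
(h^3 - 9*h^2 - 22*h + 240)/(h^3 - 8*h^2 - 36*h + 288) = (h + 5)/(h + 6)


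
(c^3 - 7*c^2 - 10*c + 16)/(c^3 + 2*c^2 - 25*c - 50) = (c^2 - 9*c + 8)/(c^2 - 25)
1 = 1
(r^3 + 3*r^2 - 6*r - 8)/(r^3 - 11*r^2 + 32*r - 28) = (r^2 + 5*r + 4)/(r^2 - 9*r + 14)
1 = 1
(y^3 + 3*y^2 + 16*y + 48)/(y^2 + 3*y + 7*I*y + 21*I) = (y^2 + 16)/(y + 7*I)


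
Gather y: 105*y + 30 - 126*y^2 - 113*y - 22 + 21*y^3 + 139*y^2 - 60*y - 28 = 21*y^3 + 13*y^2 - 68*y - 20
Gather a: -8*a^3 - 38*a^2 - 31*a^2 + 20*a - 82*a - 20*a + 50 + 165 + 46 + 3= -8*a^3 - 69*a^2 - 82*a + 264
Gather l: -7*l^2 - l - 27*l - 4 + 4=-7*l^2 - 28*l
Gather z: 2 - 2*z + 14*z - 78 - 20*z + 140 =64 - 8*z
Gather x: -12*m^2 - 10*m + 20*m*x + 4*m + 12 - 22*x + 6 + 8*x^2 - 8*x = -12*m^2 - 6*m + 8*x^2 + x*(20*m - 30) + 18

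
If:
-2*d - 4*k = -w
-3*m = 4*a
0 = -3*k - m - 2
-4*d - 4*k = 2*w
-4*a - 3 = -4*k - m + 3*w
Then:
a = -3/4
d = 3/2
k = -1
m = 1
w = -1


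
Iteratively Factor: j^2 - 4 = (j - 2)*(j + 2)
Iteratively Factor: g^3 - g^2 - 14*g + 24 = (g - 3)*(g^2 + 2*g - 8) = (g - 3)*(g + 4)*(g - 2)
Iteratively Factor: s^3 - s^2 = (s)*(s^2 - s) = s*(s - 1)*(s)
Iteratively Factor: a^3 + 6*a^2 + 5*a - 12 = (a - 1)*(a^2 + 7*a + 12) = (a - 1)*(a + 3)*(a + 4)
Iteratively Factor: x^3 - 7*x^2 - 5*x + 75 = (x - 5)*(x^2 - 2*x - 15) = (x - 5)*(x + 3)*(x - 5)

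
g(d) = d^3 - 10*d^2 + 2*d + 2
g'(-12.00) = 674.00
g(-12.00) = -3190.00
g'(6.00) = -10.00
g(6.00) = -130.00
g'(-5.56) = 205.94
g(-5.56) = -490.14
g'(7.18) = 13.06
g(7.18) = -129.02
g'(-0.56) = 14.14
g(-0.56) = -2.43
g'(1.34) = -19.41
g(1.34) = -10.87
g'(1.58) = -22.11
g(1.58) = -15.86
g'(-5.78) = 217.83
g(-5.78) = -536.74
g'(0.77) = -11.62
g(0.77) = -1.93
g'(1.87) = -24.91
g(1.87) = -22.69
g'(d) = 3*d^2 - 20*d + 2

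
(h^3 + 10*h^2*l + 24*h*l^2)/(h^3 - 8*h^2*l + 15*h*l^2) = (h^2 + 10*h*l + 24*l^2)/(h^2 - 8*h*l + 15*l^2)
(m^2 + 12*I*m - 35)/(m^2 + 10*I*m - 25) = (m + 7*I)/(m + 5*I)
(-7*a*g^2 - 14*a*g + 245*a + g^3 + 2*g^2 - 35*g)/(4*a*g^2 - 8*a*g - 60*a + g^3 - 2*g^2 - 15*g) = (-7*a*g - 49*a + g^2 + 7*g)/(4*a*g + 12*a + g^2 + 3*g)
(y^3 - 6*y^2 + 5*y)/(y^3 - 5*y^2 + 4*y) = (y - 5)/(y - 4)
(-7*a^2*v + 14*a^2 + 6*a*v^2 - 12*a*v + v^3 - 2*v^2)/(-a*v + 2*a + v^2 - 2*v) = 7*a + v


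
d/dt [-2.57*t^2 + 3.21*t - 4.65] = 3.21 - 5.14*t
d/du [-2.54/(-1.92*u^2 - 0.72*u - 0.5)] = (-9.7536*u - 1.8288)/(1.92*u^2 + 0.72*u + 0.5)^2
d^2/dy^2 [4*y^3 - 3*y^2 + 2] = 24*y - 6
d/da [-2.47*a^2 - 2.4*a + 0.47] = -4.94*a - 2.4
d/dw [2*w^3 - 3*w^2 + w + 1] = 6*w^2 - 6*w + 1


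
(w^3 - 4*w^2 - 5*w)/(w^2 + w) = w - 5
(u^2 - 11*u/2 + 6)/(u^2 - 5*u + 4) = (u - 3/2)/(u - 1)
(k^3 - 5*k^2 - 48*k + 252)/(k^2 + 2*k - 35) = (k^2 - 12*k + 36)/(k - 5)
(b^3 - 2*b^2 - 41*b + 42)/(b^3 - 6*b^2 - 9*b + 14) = (b + 6)/(b + 2)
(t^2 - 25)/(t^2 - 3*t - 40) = (t - 5)/(t - 8)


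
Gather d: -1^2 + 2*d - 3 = 2*d - 4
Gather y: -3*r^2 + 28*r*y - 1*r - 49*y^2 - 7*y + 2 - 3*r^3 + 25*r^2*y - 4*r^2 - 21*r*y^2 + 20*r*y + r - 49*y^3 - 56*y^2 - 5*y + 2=-3*r^3 - 7*r^2 - 49*y^3 + y^2*(-21*r - 105) + y*(25*r^2 + 48*r - 12) + 4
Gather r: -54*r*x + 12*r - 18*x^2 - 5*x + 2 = r*(12 - 54*x) - 18*x^2 - 5*x + 2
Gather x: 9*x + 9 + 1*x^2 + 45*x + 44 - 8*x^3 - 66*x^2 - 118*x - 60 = -8*x^3 - 65*x^2 - 64*x - 7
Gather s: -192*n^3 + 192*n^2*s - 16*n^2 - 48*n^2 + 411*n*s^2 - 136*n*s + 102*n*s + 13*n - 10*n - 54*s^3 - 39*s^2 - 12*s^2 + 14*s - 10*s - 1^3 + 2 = -192*n^3 - 64*n^2 + 3*n - 54*s^3 + s^2*(411*n - 51) + s*(192*n^2 - 34*n + 4) + 1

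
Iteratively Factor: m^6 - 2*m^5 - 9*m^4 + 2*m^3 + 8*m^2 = (m - 1)*(m^5 - m^4 - 10*m^3 - 8*m^2) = (m - 1)*(m + 2)*(m^4 - 3*m^3 - 4*m^2) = (m - 4)*(m - 1)*(m + 2)*(m^3 + m^2) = m*(m - 4)*(m - 1)*(m + 2)*(m^2 + m) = m^2*(m - 4)*(m - 1)*(m + 2)*(m + 1)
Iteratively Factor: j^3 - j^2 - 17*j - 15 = (j + 1)*(j^2 - 2*j - 15) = (j + 1)*(j + 3)*(j - 5)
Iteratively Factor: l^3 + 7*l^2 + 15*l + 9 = (l + 3)*(l^2 + 4*l + 3) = (l + 3)^2*(l + 1)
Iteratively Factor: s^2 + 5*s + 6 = (s + 2)*(s + 3)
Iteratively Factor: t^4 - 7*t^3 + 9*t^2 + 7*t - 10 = (t - 2)*(t^3 - 5*t^2 - t + 5) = (t - 2)*(t - 1)*(t^2 - 4*t - 5) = (t - 2)*(t - 1)*(t + 1)*(t - 5)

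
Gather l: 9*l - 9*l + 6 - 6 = 0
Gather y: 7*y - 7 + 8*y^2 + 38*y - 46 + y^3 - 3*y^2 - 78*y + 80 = y^3 + 5*y^2 - 33*y + 27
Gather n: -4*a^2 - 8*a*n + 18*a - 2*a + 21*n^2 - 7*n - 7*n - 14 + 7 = -4*a^2 + 16*a + 21*n^2 + n*(-8*a - 14) - 7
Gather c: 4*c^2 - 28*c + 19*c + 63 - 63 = 4*c^2 - 9*c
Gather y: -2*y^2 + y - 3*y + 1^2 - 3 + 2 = -2*y^2 - 2*y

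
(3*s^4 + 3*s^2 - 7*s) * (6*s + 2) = 18*s^5 + 6*s^4 + 18*s^3 - 36*s^2 - 14*s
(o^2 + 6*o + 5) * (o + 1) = o^3 + 7*o^2 + 11*o + 5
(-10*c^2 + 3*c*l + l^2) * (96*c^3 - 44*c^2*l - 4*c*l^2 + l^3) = -960*c^5 + 728*c^4*l + 4*c^3*l^2 - 66*c^2*l^3 - c*l^4 + l^5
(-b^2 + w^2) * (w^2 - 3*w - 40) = -b^2*w^2 + 3*b^2*w + 40*b^2 + w^4 - 3*w^3 - 40*w^2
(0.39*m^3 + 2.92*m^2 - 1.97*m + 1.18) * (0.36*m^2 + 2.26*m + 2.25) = 0.1404*m^5 + 1.9326*m^4 + 6.7675*m^3 + 2.5426*m^2 - 1.7657*m + 2.655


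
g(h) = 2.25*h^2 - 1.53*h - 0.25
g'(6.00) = 25.47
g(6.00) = 71.57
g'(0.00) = -1.53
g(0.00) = -0.25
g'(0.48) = 0.63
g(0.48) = -0.47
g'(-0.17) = -2.30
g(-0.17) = 0.08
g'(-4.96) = -23.85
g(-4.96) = 62.69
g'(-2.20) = -11.43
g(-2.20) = 14.01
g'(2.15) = 8.14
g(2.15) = 6.86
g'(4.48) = 18.63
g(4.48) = 38.05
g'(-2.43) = -12.46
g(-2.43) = 16.75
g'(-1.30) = -7.38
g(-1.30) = 5.54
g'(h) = 4.5*h - 1.53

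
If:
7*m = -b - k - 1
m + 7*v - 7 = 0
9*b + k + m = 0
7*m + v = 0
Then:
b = 1/64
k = 1/192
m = -7/48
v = 49/48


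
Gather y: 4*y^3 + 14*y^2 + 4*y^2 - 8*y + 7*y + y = 4*y^3 + 18*y^2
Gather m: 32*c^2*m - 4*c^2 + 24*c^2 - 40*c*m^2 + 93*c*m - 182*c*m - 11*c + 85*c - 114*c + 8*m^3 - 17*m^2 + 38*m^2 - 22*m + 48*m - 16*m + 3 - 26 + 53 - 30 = 20*c^2 - 40*c + 8*m^3 + m^2*(21 - 40*c) + m*(32*c^2 - 89*c + 10)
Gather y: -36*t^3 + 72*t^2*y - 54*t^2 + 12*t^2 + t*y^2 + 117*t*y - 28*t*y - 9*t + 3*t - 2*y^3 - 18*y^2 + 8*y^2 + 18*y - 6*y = -36*t^3 - 42*t^2 - 6*t - 2*y^3 + y^2*(t - 10) + y*(72*t^2 + 89*t + 12)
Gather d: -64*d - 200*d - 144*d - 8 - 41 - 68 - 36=-408*d - 153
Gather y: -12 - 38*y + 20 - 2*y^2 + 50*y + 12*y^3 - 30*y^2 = 12*y^3 - 32*y^2 + 12*y + 8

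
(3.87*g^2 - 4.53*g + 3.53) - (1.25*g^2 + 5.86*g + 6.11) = 2.62*g^2 - 10.39*g - 2.58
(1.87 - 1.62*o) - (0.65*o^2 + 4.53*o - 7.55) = -0.65*o^2 - 6.15*o + 9.42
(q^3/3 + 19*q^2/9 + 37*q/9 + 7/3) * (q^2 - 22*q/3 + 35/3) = q^5/3 - q^4/3 - 202*q^3/27 - 86*q^2/27 + 833*q/27 + 245/9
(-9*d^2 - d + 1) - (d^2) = -10*d^2 - d + 1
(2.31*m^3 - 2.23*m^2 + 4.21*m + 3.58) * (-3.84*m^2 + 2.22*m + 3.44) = -8.8704*m^5 + 13.6914*m^4 - 13.1706*m^3 - 12.0722*m^2 + 22.43*m + 12.3152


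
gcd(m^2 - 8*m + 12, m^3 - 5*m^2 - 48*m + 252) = m - 6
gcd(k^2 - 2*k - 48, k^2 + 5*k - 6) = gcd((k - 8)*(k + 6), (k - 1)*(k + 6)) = k + 6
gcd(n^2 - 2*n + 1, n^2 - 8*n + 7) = n - 1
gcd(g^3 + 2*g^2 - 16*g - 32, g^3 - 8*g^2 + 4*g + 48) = g^2 - 2*g - 8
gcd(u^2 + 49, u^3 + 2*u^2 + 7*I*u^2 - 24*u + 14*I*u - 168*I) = u + 7*I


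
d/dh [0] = 0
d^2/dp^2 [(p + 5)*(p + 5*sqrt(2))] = 2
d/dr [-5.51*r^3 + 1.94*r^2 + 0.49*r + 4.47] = -16.53*r^2 + 3.88*r + 0.49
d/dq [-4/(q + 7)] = 4/(q + 7)^2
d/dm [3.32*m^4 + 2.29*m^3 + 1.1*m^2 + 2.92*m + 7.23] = 13.28*m^3 + 6.87*m^2 + 2.2*m + 2.92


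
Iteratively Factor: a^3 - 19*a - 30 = (a + 2)*(a^2 - 2*a - 15) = (a - 5)*(a + 2)*(a + 3)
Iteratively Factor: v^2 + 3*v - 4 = (v - 1)*(v + 4)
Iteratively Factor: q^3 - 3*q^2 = (q)*(q^2 - 3*q) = q^2*(q - 3)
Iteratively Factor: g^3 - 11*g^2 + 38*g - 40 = (g - 2)*(g^2 - 9*g + 20) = (g - 4)*(g - 2)*(g - 5)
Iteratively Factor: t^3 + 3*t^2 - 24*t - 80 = (t - 5)*(t^2 + 8*t + 16) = (t - 5)*(t + 4)*(t + 4)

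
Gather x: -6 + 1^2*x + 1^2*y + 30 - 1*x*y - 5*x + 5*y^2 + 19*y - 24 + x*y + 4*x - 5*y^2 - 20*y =0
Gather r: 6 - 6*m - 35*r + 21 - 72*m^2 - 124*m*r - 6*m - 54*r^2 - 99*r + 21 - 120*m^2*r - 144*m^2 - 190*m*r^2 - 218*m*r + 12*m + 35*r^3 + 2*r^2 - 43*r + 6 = -216*m^2 + 35*r^3 + r^2*(-190*m - 52) + r*(-120*m^2 - 342*m - 177) + 54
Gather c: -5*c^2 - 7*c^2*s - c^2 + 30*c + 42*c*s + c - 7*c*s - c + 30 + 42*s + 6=c^2*(-7*s - 6) + c*(35*s + 30) + 42*s + 36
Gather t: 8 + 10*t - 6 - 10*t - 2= 0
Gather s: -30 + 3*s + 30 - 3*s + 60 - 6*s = 60 - 6*s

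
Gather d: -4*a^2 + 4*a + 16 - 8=-4*a^2 + 4*a + 8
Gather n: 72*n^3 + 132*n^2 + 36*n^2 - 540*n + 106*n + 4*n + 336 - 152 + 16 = 72*n^3 + 168*n^2 - 430*n + 200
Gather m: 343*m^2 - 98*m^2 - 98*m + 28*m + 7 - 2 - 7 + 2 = 245*m^2 - 70*m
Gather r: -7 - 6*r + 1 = -6*r - 6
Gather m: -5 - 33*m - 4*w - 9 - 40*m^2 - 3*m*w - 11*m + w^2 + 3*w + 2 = -40*m^2 + m*(-3*w - 44) + w^2 - w - 12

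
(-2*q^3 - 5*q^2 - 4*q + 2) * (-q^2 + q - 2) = 2*q^5 + 3*q^4 + 3*q^3 + 4*q^2 + 10*q - 4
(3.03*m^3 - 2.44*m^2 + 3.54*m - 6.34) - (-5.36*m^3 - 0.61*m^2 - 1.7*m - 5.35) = 8.39*m^3 - 1.83*m^2 + 5.24*m - 0.99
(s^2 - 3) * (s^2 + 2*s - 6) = s^4 + 2*s^3 - 9*s^2 - 6*s + 18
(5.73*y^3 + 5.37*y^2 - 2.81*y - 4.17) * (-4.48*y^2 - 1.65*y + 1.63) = -25.6704*y^5 - 33.5121*y^4 + 13.0682*y^3 + 32.0712*y^2 + 2.3002*y - 6.7971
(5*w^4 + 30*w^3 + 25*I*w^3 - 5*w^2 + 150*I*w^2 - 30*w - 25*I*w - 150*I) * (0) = 0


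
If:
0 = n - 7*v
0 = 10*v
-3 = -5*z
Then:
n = 0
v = 0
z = 3/5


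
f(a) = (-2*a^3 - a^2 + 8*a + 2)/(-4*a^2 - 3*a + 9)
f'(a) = (8*a + 3)*(-2*a^3 - a^2 + 8*a + 2)/(-4*a^2 - 3*a + 9)^2 + (-6*a^2 - 2*a + 8)/(-4*a^2 - 3*a + 9) = (8*a^4 + 12*a^3 - 19*a^2 - 2*a + 78)/(16*a^4 + 24*a^3 - 63*a^2 - 54*a + 81)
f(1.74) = -0.28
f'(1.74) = 2.21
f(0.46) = 0.78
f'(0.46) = 1.63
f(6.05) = 2.76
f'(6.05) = 0.53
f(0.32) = 0.58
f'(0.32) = 1.30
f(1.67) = -0.45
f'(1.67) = 2.72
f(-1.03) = -0.65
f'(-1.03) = 0.91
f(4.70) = 2.03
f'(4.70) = 0.55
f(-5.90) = -2.94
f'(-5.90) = 0.53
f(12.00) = 5.81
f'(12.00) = 0.51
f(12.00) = 5.81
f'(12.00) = 0.51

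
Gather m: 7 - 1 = 6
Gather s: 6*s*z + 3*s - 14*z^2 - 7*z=s*(6*z + 3) - 14*z^2 - 7*z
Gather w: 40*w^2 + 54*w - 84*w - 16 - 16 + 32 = 40*w^2 - 30*w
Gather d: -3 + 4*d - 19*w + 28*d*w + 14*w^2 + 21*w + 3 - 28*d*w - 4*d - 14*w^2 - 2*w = 0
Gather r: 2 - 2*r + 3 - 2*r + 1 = 6 - 4*r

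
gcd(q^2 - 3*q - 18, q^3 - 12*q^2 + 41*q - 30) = q - 6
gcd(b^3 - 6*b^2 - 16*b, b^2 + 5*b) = b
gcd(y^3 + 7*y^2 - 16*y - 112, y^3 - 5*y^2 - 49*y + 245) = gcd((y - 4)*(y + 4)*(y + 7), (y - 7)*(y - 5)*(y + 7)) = y + 7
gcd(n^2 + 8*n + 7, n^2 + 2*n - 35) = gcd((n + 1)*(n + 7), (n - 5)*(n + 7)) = n + 7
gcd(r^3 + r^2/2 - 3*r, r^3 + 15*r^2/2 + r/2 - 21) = r^2 + r/2 - 3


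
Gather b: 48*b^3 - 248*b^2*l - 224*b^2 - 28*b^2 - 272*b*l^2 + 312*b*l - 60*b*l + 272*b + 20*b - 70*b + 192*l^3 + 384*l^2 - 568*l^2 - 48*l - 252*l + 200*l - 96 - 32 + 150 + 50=48*b^3 + b^2*(-248*l - 252) + b*(-272*l^2 + 252*l + 222) + 192*l^3 - 184*l^2 - 100*l + 72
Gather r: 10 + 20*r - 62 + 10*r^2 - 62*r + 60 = 10*r^2 - 42*r + 8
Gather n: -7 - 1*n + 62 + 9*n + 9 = 8*n + 64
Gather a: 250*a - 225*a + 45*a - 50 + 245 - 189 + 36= 70*a + 42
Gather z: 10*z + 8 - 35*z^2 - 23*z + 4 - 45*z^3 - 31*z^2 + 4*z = -45*z^3 - 66*z^2 - 9*z + 12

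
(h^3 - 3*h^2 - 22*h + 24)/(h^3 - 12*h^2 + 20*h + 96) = (h^2 + 3*h - 4)/(h^2 - 6*h - 16)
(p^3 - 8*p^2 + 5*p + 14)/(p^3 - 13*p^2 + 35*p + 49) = (p - 2)/(p - 7)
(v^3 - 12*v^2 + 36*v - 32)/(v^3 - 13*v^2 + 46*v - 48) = (v - 2)/(v - 3)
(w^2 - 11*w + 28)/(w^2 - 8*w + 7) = (w - 4)/(w - 1)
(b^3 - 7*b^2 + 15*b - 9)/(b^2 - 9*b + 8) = (b^2 - 6*b + 9)/(b - 8)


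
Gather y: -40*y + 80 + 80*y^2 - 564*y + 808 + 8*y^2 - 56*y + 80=88*y^2 - 660*y + 968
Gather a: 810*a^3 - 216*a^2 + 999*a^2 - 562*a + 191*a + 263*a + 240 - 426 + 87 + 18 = 810*a^3 + 783*a^2 - 108*a - 81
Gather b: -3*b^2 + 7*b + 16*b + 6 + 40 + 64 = -3*b^2 + 23*b + 110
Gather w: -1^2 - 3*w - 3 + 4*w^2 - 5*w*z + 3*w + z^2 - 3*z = 4*w^2 - 5*w*z + z^2 - 3*z - 4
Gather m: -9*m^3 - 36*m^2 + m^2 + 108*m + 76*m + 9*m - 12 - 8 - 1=-9*m^3 - 35*m^2 + 193*m - 21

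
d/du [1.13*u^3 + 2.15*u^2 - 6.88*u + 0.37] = 3.39*u^2 + 4.3*u - 6.88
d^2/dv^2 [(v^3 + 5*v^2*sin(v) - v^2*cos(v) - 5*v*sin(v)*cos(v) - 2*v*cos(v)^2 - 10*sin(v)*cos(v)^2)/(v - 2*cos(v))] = -5*v*sin(v) - v*cos(v) - 2*sin(v) - 10*sin(2*v) + 10*cos(v) + 2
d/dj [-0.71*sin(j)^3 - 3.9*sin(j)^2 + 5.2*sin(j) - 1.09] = (-2.13*sin(j)^2 - 7.8*sin(j) + 5.2)*cos(j)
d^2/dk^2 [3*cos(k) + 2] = -3*cos(k)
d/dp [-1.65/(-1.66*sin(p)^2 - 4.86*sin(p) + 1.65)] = -(5.478*sin(p) + 8.019)*cos(p)/(1.66*sin(p)^2 + 4.86*sin(p) - 1.65)^2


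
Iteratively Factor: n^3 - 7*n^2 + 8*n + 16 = (n + 1)*(n^2 - 8*n + 16) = (n - 4)*(n + 1)*(n - 4)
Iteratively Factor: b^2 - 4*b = (b)*(b - 4)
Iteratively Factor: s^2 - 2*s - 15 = (s - 5)*(s + 3)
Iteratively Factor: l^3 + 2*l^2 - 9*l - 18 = (l - 3)*(l^2 + 5*l + 6) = (l - 3)*(l + 2)*(l + 3)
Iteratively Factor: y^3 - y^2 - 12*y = (y + 3)*(y^2 - 4*y) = (y - 4)*(y + 3)*(y)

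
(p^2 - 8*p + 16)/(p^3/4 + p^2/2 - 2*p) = 4*(p^2 - 8*p + 16)/(p*(p^2 + 2*p - 8))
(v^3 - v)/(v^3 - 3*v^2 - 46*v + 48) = v*(v + 1)/(v^2 - 2*v - 48)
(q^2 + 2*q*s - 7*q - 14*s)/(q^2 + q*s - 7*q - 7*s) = (q + 2*s)/(q + s)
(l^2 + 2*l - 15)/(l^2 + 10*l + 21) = (l^2 + 2*l - 15)/(l^2 + 10*l + 21)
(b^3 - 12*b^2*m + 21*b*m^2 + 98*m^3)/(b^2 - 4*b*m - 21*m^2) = (b^2 - 5*b*m - 14*m^2)/(b + 3*m)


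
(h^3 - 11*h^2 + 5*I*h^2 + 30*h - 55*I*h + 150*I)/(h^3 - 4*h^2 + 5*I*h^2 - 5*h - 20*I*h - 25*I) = (h - 6)/(h + 1)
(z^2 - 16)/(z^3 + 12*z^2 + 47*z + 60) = (z - 4)/(z^2 + 8*z + 15)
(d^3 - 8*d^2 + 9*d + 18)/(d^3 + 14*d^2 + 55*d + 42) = (d^2 - 9*d + 18)/(d^2 + 13*d + 42)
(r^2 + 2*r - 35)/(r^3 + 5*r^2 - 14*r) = (r - 5)/(r*(r - 2))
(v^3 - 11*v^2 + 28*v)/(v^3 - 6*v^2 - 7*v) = (v - 4)/(v + 1)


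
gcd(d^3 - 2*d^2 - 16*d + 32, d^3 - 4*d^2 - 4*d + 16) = d^2 - 6*d + 8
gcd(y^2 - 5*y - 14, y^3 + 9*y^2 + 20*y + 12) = y + 2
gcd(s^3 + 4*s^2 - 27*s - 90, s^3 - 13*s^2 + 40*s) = s - 5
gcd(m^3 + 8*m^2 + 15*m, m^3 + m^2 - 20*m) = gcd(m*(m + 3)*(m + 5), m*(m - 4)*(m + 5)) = m^2 + 5*m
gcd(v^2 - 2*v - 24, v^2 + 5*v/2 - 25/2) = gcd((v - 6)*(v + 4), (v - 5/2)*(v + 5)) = 1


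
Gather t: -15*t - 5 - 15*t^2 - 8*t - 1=-15*t^2 - 23*t - 6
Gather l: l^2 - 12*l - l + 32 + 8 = l^2 - 13*l + 40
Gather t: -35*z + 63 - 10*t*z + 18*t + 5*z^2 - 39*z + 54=t*(18 - 10*z) + 5*z^2 - 74*z + 117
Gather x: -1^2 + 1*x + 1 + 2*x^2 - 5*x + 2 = 2*x^2 - 4*x + 2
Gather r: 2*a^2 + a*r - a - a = 2*a^2 + a*r - 2*a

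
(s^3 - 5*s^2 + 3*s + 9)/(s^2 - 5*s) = (s^3 - 5*s^2 + 3*s + 9)/(s*(s - 5))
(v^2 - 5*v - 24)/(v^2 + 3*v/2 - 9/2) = 2*(v - 8)/(2*v - 3)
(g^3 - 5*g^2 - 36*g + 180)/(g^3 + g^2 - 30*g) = (g - 6)/g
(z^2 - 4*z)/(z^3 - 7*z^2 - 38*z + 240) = z*(z - 4)/(z^3 - 7*z^2 - 38*z + 240)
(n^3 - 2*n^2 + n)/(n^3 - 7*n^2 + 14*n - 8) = n*(n - 1)/(n^2 - 6*n + 8)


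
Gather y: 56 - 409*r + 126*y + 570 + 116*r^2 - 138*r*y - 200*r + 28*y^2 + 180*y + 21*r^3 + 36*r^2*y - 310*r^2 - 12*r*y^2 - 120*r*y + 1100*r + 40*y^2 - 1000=21*r^3 - 194*r^2 + 491*r + y^2*(68 - 12*r) + y*(36*r^2 - 258*r + 306) - 374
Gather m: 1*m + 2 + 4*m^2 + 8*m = 4*m^2 + 9*m + 2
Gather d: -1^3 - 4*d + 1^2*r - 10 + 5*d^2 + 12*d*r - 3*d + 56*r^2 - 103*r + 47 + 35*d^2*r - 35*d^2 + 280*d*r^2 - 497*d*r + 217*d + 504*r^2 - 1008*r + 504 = d^2*(35*r - 30) + d*(280*r^2 - 485*r + 210) + 560*r^2 - 1110*r + 540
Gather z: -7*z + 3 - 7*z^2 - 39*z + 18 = -7*z^2 - 46*z + 21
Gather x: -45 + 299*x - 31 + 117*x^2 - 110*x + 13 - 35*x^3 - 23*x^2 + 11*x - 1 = -35*x^3 + 94*x^2 + 200*x - 64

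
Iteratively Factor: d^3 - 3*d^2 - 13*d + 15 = (d - 5)*(d^2 + 2*d - 3) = (d - 5)*(d - 1)*(d + 3)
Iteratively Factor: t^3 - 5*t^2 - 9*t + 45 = (t + 3)*(t^2 - 8*t + 15) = (t - 5)*(t + 3)*(t - 3)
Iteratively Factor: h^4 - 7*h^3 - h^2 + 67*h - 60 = (h - 4)*(h^3 - 3*h^2 - 13*h + 15) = (h - 5)*(h - 4)*(h^2 + 2*h - 3) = (h - 5)*(h - 4)*(h - 1)*(h + 3)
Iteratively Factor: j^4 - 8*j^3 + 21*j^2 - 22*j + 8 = (j - 1)*(j^3 - 7*j^2 + 14*j - 8) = (j - 1)^2*(j^2 - 6*j + 8) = (j - 4)*(j - 1)^2*(j - 2)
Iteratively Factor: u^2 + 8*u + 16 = (u + 4)*(u + 4)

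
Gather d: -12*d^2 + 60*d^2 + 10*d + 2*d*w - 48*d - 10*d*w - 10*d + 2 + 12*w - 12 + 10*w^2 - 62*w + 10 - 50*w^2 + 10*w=48*d^2 + d*(-8*w - 48) - 40*w^2 - 40*w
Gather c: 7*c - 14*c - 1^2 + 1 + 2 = 2 - 7*c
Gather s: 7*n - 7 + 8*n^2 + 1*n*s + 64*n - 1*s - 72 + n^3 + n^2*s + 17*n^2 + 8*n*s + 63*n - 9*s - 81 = n^3 + 25*n^2 + 134*n + s*(n^2 + 9*n - 10) - 160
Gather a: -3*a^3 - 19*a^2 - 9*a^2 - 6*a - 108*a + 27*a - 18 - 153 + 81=-3*a^3 - 28*a^2 - 87*a - 90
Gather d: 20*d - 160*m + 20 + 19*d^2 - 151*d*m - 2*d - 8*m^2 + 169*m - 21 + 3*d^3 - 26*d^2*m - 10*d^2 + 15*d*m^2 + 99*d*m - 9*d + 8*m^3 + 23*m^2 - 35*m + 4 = 3*d^3 + d^2*(9 - 26*m) + d*(15*m^2 - 52*m + 9) + 8*m^3 + 15*m^2 - 26*m + 3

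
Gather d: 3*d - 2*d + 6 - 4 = d + 2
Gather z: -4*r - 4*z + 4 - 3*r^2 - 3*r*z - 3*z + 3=-3*r^2 - 4*r + z*(-3*r - 7) + 7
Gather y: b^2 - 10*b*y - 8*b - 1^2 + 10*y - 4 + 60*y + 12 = b^2 - 8*b + y*(70 - 10*b) + 7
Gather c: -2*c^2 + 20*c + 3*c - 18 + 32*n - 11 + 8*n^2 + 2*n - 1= -2*c^2 + 23*c + 8*n^2 + 34*n - 30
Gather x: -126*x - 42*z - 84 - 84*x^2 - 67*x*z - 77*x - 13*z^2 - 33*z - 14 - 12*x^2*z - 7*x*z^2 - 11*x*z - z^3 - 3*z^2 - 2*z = x^2*(-12*z - 84) + x*(-7*z^2 - 78*z - 203) - z^3 - 16*z^2 - 77*z - 98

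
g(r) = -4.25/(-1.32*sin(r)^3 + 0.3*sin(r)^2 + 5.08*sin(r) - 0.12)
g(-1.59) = 1.19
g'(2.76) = -6.16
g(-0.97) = 1.26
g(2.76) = -2.44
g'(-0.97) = 0.40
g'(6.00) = 8.49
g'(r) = -4.25*(3.96*sin(r)^2*cos(r) - 0.6*sin(r)*cos(r) - 5.08*cos(r))/(-1.32*sin(r)^3 + 0.3*sin(r)^2 + 5.08*sin(r) - 0.12)^2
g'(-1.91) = -0.11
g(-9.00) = 2.05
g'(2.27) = -0.78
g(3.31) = 4.44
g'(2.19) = -0.59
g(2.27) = -1.27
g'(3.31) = -22.28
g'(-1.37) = 0.05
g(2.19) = -1.21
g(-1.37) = 1.19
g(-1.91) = 1.20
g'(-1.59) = -0.00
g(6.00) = 2.86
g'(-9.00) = -3.76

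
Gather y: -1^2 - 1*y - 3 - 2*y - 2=-3*y - 6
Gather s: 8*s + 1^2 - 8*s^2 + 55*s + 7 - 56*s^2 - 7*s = -64*s^2 + 56*s + 8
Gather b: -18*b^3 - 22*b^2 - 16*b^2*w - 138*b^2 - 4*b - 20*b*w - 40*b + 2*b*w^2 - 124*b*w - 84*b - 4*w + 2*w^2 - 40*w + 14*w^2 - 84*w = -18*b^3 + b^2*(-16*w - 160) + b*(2*w^2 - 144*w - 128) + 16*w^2 - 128*w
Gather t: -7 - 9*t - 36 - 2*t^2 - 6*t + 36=-2*t^2 - 15*t - 7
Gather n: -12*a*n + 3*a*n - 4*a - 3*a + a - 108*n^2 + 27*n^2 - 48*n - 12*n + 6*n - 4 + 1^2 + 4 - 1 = -6*a - 81*n^2 + n*(-9*a - 54)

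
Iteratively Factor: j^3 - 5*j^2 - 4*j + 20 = (j + 2)*(j^2 - 7*j + 10) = (j - 2)*(j + 2)*(j - 5)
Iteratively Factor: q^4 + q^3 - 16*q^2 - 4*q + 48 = (q - 3)*(q^3 + 4*q^2 - 4*q - 16) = (q - 3)*(q + 4)*(q^2 - 4) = (q - 3)*(q - 2)*(q + 4)*(q + 2)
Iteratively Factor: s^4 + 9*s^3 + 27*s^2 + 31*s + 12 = (s + 1)*(s^3 + 8*s^2 + 19*s + 12) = (s + 1)*(s + 4)*(s^2 + 4*s + 3) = (s + 1)*(s + 3)*(s + 4)*(s + 1)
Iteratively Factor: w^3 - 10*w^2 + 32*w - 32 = (w - 2)*(w^2 - 8*w + 16) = (w - 4)*(w - 2)*(w - 4)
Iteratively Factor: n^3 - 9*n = (n)*(n^2 - 9) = n*(n - 3)*(n + 3)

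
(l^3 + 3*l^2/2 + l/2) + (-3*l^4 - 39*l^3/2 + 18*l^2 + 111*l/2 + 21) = -3*l^4 - 37*l^3/2 + 39*l^2/2 + 56*l + 21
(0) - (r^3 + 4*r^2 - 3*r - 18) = -r^3 - 4*r^2 + 3*r + 18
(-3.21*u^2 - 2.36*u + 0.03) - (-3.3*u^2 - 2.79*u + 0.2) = 0.0899999999999999*u^2 + 0.43*u - 0.17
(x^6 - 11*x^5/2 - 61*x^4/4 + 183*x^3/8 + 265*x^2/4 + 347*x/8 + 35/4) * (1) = x^6 - 11*x^5/2 - 61*x^4/4 + 183*x^3/8 + 265*x^2/4 + 347*x/8 + 35/4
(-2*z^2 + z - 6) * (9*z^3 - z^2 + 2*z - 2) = -18*z^5 + 11*z^4 - 59*z^3 + 12*z^2 - 14*z + 12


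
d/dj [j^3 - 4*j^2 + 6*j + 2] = 3*j^2 - 8*j + 6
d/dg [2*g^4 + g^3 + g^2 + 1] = g*(8*g^2 + 3*g + 2)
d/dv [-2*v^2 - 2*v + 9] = -4*v - 2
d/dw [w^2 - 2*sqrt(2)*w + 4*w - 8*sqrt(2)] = 2*w - 2*sqrt(2) + 4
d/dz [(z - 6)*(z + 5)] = 2*z - 1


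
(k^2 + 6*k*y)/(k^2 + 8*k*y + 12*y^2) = k/(k + 2*y)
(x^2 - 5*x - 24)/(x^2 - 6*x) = (x^2 - 5*x - 24)/(x*(x - 6))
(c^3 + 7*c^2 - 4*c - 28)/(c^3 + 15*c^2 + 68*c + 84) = (c - 2)/(c + 6)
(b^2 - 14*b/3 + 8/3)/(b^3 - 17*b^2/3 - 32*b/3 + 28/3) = (b - 4)/(b^2 - 5*b - 14)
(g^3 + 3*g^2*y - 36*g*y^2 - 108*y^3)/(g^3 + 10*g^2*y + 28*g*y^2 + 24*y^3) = (g^2 - 3*g*y - 18*y^2)/(g^2 + 4*g*y + 4*y^2)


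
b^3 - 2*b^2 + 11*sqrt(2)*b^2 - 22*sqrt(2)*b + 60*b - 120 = (b - 2)*(b + 5*sqrt(2))*(b + 6*sqrt(2))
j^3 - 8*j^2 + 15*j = j*(j - 5)*(j - 3)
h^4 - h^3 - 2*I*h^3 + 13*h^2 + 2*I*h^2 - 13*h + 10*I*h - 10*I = (h - 1)*(h - 5*I)*(h + I)*(h + 2*I)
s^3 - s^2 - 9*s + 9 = (s - 3)*(s - 1)*(s + 3)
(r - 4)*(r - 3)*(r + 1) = r^3 - 6*r^2 + 5*r + 12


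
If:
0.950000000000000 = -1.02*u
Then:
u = -0.93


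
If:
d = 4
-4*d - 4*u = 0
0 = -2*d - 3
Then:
No Solution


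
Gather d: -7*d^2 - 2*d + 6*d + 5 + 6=-7*d^2 + 4*d + 11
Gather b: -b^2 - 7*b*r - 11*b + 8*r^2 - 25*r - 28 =-b^2 + b*(-7*r - 11) + 8*r^2 - 25*r - 28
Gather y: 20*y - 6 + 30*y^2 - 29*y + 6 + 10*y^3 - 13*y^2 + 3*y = 10*y^3 + 17*y^2 - 6*y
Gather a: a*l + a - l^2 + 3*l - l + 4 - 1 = a*(l + 1) - l^2 + 2*l + 3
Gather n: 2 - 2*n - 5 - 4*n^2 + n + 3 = -4*n^2 - n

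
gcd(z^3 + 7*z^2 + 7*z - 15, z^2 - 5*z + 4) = z - 1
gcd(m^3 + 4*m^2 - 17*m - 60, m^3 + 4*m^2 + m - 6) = m + 3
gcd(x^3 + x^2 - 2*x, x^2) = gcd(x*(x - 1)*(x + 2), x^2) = x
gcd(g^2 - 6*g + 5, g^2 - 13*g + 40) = g - 5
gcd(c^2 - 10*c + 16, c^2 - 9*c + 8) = c - 8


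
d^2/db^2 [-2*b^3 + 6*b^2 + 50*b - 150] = 12 - 12*b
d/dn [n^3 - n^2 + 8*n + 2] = 3*n^2 - 2*n + 8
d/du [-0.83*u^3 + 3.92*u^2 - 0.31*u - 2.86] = -2.49*u^2 + 7.84*u - 0.31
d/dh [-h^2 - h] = -2*h - 1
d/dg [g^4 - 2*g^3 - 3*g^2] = 2*g*(2*g^2 - 3*g - 3)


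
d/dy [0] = 0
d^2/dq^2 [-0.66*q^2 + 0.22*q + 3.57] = -1.32000000000000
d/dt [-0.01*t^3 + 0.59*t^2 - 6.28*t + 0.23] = -0.03*t^2 + 1.18*t - 6.28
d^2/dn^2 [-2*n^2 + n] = -4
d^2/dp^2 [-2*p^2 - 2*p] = -4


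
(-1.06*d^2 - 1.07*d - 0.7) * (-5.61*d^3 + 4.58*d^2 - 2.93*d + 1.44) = 5.9466*d^5 + 1.1479*d^4 + 2.1322*d^3 - 1.5973*d^2 + 0.5102*d - 1.008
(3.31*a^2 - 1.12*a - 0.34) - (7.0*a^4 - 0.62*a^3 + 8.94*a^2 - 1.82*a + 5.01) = -7.0*a^4 + 0.62*a^3 - 5.63*a^2 + 0.7*a - 5.35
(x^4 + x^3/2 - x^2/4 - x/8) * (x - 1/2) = x^5 - x^3/2 + x/16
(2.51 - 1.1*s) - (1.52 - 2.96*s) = 1.86*s + 0.99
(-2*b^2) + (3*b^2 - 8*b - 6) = b^2 - 8*b - 6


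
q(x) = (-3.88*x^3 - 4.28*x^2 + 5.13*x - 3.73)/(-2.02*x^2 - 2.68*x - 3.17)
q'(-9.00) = 2.01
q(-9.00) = -17.05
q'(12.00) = 1.95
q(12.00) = 22.27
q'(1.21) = 1.46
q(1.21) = 1.14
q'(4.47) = 2.01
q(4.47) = 7.44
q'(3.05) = 2.01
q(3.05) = 4.58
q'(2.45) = 1.98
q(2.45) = 3.38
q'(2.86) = 2.00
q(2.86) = 4.20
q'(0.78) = 0.75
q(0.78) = 0.64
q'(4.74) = 2.00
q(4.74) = 7.98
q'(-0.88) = -0.15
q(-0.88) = 3.75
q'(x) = (4.04*x + 2.68)*(-3.88*x^3 - 4.28*x^2 + 5.13*x - 3.73)/(-2.02*x^2 - 2.68*x - 3.17)^2 + (-11.64*x^2 - 8.56*x + 5.13)/(-2.02*x^2 - 2.68*x - 3.17) = (7.8376*x^4 + 20.7968*x^3 + 58.7318*x^2 + 12.066*x - 26.2585)/(4.0804*x^4 + 10.8272*x^3 + 19.9892*x^2 + 16.9912*x + 10.0489)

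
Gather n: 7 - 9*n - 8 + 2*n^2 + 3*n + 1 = 2*n^2 - 6*n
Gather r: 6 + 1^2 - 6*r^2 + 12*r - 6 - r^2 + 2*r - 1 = -7*r^2 + 14*r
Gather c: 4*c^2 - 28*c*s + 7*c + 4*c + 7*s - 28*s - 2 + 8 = 4*c^2 + c*(11 - 28*s) - 21*s + 6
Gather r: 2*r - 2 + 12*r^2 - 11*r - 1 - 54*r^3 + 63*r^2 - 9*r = -54*r^3 + 75*r^2 - 18*r - 3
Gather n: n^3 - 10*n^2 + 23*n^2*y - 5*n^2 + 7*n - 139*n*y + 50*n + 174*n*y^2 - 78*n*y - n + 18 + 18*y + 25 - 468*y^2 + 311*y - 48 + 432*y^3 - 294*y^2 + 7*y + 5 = n^3 + n^2*(23*y - 15) + n*(174*y^2 - 217*y + 56) + 432*y^3 - 762*y^2 + 336*y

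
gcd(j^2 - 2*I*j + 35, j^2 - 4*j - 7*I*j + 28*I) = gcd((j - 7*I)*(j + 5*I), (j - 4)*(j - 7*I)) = j - 7*I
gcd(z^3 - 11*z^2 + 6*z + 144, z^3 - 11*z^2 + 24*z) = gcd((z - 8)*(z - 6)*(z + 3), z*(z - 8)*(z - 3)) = z - 8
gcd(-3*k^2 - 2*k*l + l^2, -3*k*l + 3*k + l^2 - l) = 3*k - l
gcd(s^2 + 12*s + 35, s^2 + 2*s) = 1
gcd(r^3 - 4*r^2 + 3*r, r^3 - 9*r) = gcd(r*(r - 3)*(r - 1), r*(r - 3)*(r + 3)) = r^2 - 3*r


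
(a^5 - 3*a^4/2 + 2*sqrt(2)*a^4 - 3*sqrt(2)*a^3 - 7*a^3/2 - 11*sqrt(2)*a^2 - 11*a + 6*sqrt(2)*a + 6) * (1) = a^5 - 3*a^4/2 + 2*sqrt(2)*a^4 - 3*sqrt(2)*a^3 - 7*a^3/2 - 11*sqrt(2)*a^2 - 11*a + 6*sqrt(2)*a + 6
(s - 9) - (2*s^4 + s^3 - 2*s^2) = -2*s^4 - s^3 + 2*s^2 + s - 9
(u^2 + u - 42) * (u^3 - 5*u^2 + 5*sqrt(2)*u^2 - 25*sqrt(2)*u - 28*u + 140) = u^5 - 4*u^4 + 5*sqrt(2)*u^4 - 75*u^3 - 20*sqrt(2)*u^3 - 235*sqrt(2)*u^2 + 322*u^2 + 1316*u + 1050*sqrt(2)*u - 5880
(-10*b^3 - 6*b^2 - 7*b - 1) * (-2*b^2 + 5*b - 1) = 20*b^5 - 38*b^4 - 6*b^3 - 27*b^2 + 2*b + 1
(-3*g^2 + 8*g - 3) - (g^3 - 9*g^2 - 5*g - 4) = -g^3 + 6*g^2 + 13*g + 1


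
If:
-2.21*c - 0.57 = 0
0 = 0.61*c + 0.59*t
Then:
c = -0.26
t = 0.27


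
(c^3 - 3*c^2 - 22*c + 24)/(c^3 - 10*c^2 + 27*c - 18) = (c + 4)/(c - 3)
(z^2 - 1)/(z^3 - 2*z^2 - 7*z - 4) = (z - 1)/(z^2 - 3*z - 4)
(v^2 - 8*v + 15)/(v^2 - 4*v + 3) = (v - 5)/(v - 1)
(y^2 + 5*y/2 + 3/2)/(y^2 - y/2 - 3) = (y + 1)/(y - 2)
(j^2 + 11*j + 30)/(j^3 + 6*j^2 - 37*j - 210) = (j + 6)/(j^2 + j - 42)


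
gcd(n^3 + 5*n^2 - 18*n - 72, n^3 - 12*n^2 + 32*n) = n - 4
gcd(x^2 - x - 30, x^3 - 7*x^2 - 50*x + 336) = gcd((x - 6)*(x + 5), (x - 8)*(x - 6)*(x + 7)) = x - 6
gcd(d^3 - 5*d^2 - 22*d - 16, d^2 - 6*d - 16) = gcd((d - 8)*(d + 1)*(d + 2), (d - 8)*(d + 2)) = d^2 - 6*d - 16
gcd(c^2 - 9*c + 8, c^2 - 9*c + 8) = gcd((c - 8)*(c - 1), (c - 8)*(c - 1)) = c^2 - 9*c + 8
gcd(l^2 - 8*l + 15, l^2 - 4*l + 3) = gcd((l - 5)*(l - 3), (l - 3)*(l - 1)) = l - 3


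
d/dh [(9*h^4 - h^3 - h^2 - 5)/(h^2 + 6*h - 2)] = (18*h^5 + 161*h^4 - 84*h^3 + 14*h + 30)/(h^4 + 12*h^3 + 32*h^2 - 24*h + 4)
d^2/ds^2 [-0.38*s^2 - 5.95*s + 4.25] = -0.760000000000000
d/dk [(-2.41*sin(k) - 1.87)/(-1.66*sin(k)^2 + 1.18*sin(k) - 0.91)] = (-4.0006*sin(k)^2 - 6.2084*sin(k) + 4.3997)*cos(k)/(2.7556*sin(k)^4 - 3.9176*sin(k)^3 + 4.4136*sin(k)^2 - 2.1476*sin(k) + 0.8281)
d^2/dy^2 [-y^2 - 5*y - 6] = -2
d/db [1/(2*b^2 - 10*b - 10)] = (5/2 - b)/(-b^2 + 5*b + 5)^2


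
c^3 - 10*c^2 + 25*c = c*(c - 5)^2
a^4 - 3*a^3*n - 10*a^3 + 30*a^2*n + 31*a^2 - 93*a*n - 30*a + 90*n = (a - 5)*(a - 3)*(a - 2)*(a - 3*n)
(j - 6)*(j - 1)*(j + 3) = j^3 - 4*j^2 - 15*j + 18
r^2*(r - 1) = r^3 - r^2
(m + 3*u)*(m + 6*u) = m^2 + 9*m*u + 18*u^2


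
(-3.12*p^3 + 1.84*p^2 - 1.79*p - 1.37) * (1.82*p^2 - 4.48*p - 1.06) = -5.6784*p^5 + 17.3264*p^4 - 8.1938*p^3 + 3.5754*p^2 + 8.035*p + 1.4522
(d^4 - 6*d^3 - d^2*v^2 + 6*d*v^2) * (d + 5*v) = d^5 + 5*d^4*v - 6*d^4 - d^3*v^2 - 30*d^3*v - 5*d^2*v^3 + 6*d^2*v^2 + 30*d*v^3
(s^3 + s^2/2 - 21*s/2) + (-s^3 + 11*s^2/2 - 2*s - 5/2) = 6*s^2 - 25*s/2 - 5/2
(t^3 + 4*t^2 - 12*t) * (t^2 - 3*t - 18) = t^5 + t^4 - 42*t^3 - 36*t^2 + 216*t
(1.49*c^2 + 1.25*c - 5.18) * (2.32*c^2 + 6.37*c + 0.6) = 3.4568*c^4 + 12.3913*c^3 - 3.1611*c^2 - 32.2466*c - 3.108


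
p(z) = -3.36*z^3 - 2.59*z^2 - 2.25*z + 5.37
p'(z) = -10.08*z^2 - 5.18*z - 2.25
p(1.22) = -7.33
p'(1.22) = -23.57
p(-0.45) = 6.16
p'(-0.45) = -1.96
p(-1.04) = 8.69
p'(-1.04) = -7.77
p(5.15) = -533.86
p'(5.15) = -296.27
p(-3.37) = 112.13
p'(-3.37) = -99.27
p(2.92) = -106.94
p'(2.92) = -103.32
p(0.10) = 5.12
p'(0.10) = -2.87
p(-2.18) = 32.78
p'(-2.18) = -38.86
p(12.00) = -6200.67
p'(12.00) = -1515.93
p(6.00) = -827.13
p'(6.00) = -396.21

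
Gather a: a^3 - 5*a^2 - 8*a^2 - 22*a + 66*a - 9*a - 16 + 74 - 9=a^3 - 13*a^2 + 35*a + 49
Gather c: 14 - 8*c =14 - 8*c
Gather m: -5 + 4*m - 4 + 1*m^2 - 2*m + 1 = m^2 + 2*m - 8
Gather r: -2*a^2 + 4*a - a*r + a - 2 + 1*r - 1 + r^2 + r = -2*a^2 + 5*a + r^2 + r*(2 - a) - 3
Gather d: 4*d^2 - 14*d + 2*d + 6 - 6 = 4*d^2 - 12*d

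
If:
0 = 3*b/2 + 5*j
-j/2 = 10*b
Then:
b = 0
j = 0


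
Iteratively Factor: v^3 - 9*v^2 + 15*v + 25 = (v + 1)*(v^2 - 10*v + 25) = (v - 5)*(v + 1)*(v - 5)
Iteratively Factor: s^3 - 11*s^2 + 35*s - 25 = (s - 1)*(s^2 - 10*s + 25) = (s - 5)*(s - 1)*(s - 5)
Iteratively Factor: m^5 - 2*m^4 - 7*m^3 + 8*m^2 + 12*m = (m)*(m^4 - 2*m^3 - 7*m^2 + 8*m + 12) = m*(m - 3)*(m^3 + m^2 - 4*m - 4) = m*(m - 3)*(m - 2)*(m^2 + 3*m + 2) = m*(m - 3)*(m - 2)*(m + 1)*(m + 2)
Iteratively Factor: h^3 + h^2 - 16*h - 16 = (h + 4)*(h^2 - 3*h - 4) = (h + 1)*(h + 4)*(h - 4)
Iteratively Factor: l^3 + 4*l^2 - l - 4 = (l - 1)*(l^2 + 5*l + 4) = (l - 1)*(l + 1)*(l + 4)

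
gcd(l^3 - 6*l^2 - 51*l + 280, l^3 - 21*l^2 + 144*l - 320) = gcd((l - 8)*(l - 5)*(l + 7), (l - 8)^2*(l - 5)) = l^2 - 13*l + 40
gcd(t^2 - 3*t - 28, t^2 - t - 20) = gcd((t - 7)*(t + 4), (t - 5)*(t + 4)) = t + 4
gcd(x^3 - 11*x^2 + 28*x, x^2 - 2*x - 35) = x - 7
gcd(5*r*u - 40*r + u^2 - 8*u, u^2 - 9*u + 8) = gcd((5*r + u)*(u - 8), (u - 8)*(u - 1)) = u - 8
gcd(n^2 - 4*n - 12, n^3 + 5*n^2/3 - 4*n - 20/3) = n + 2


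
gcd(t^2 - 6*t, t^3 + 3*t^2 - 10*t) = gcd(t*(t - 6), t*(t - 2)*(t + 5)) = t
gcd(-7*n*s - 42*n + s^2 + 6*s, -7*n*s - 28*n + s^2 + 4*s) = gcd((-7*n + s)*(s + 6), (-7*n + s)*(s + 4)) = -7*n + s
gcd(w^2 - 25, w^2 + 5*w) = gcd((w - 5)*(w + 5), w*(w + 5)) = w + 5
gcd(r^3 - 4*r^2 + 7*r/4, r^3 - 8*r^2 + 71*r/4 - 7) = r^2 - 4*r + 7/4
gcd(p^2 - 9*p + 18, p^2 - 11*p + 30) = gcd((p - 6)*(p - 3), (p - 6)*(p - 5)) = p - 6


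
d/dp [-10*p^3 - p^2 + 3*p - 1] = -30*p^2 - 2*p + 3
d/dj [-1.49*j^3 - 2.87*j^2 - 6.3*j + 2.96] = -4.47*j^2 - 5.74*j - 6.3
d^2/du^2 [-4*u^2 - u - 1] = -8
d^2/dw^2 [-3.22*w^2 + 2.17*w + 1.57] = -6.44000000000000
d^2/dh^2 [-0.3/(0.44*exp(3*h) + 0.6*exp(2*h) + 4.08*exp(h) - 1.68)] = ((1.188*exp(2*h) + 0.72*exp(h) + 1.224)*(0.44*exp(3*h) + 0.6*exp(2*h) + 4.08*exp(h) - 1.68) - 0.3*(1.32*exp(2*h) + 1.2*exp(h) + 4.08)*(2.64*exp(2*h) + 2.4*exp(h) + 8.16)*exp(h))*exp(h)/(0.44*exp(3*h) + 0.6*exp(2*h) + 4.08*exp(h) - 1.68)^3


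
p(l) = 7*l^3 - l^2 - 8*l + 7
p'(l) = 21*l^2 - 2*l - 8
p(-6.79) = -2176.11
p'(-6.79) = 973.77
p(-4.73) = -718.30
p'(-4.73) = 471.29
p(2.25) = 63.67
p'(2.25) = 93.81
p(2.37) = 75.61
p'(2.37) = 105.21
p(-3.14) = -194.45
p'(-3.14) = 205.33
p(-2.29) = -63.99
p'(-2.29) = 106.71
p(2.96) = 156.10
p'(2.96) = 170.07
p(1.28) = 9.80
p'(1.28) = 23.85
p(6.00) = 1435.00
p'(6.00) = 736.00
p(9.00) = 4957.00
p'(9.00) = 1675.00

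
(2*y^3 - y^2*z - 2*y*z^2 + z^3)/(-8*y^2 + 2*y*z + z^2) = (-y^2 + z^2)/(4*y + z)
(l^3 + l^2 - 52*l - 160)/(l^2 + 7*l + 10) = (l^2 - 4*l - 32)/(l + 2)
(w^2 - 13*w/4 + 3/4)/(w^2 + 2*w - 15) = (w - 1/4)/(w + 5)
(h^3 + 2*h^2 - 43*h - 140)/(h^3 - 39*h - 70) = (h + 4)/(h + 2)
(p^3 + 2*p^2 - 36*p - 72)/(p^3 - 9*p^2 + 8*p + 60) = (p + 6)/(p - 5)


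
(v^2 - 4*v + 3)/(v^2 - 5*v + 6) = (v - 1)/(v - 2)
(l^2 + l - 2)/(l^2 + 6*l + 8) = (l - 1)/(l + 4)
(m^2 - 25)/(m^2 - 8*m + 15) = (m + 5)/(m - 3)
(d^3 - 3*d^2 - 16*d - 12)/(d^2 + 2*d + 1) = (d^2 - 4*d - 12)/(d + 1)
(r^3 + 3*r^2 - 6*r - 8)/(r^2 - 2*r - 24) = (r^2 - r - 2)/(r - 6)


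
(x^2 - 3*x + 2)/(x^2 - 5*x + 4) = (x - 2)/(x - 4)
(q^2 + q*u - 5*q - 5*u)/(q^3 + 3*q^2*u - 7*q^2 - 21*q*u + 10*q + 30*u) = (q + u)/(q^2 + 3*q*u - 2*q - 6*u)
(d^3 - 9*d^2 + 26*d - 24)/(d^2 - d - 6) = (d^2 - 6*d + 8)/(d + 2)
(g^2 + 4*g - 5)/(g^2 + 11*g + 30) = (g - 1)/(g + 6)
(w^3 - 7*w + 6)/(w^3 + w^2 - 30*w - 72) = (w^2 - 3*w + 2)/(w^2 - 2*w - 24)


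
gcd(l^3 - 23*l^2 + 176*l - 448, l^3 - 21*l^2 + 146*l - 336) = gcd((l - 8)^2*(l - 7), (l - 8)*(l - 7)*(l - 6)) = l^2 - 15*l + 56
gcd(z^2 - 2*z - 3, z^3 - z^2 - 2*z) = z + 1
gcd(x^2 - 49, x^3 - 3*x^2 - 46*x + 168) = x + 7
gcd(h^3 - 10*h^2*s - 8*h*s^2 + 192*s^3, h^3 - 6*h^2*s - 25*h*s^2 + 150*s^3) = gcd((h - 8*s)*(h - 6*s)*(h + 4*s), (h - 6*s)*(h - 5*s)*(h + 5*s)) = -h + 6*s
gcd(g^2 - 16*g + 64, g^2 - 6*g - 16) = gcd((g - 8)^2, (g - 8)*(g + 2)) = g - 8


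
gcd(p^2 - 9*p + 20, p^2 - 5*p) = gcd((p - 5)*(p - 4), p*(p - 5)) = p - 5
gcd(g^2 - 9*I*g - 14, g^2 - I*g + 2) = g - 2*I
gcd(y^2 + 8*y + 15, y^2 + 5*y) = y + 5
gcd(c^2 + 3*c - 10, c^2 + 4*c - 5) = c + 5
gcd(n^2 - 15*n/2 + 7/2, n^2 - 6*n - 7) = n - 7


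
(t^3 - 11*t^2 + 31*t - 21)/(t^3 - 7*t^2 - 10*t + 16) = (t^2 - 10*t + 21)/(t^2 - 6*t - 16)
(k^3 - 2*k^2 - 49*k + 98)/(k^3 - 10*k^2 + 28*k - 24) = (k^2 - 49)/(k^2 - 8*k + 12)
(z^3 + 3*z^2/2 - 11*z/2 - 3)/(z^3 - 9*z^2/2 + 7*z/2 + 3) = (z + 3)/(z - 3)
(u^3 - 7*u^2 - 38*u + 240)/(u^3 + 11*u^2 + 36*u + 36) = (u^2 - 13*u + 40)/(u^2 + 5*u + 6)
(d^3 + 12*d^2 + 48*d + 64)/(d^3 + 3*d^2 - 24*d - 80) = (d + 4)/(d - 5)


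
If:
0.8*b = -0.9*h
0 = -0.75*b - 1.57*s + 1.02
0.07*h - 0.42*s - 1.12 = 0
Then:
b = 10.06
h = -8.94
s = -4.16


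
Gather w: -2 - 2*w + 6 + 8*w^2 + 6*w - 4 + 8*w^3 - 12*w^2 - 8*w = 8*w^3 - 4*w^2 - 4*w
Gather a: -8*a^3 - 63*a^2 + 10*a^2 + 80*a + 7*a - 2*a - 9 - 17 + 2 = -8*a^3 - 53*a^2 + 85*a - 24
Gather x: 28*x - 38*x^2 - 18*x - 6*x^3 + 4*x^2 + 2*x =-6*x^3 - 34*x^2 + 12*x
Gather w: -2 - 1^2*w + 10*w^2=10*w^2 - w - 2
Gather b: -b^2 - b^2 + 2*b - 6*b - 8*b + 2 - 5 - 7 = -2*b^2 - 12*b - 10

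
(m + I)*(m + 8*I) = m^2 + 9*I*m - 8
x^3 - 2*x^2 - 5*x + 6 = (x - 3)*(x - 1)*(x + 2)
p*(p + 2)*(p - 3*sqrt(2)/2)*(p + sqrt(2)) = p^4 - sqrt(2)*p^3/2 + 2*p^3 - 3*p^2 - sqrt(2)*p^2 - 6*p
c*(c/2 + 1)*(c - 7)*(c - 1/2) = c^4/2 - 11*c^3/4 - 23*c^2/4 + 7*c/2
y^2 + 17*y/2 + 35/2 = (y + 7/2)*(y + 5)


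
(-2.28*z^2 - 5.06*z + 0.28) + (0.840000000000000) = -2.28*z^2 - 5.06*z + 1.12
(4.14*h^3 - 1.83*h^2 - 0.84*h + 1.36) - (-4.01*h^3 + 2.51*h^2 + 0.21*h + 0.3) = 8.15*h^3 - 4.34*h^2 - 1.05*h + 1.06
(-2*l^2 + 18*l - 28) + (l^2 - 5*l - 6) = -l^2 + 13*l - 34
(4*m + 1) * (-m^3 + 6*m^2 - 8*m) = -4*m^4 + 23*m^3 - 26*m^2 - 8*m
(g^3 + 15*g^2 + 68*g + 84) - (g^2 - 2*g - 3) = g^3 + 14*g^2 + 70*g + 87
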